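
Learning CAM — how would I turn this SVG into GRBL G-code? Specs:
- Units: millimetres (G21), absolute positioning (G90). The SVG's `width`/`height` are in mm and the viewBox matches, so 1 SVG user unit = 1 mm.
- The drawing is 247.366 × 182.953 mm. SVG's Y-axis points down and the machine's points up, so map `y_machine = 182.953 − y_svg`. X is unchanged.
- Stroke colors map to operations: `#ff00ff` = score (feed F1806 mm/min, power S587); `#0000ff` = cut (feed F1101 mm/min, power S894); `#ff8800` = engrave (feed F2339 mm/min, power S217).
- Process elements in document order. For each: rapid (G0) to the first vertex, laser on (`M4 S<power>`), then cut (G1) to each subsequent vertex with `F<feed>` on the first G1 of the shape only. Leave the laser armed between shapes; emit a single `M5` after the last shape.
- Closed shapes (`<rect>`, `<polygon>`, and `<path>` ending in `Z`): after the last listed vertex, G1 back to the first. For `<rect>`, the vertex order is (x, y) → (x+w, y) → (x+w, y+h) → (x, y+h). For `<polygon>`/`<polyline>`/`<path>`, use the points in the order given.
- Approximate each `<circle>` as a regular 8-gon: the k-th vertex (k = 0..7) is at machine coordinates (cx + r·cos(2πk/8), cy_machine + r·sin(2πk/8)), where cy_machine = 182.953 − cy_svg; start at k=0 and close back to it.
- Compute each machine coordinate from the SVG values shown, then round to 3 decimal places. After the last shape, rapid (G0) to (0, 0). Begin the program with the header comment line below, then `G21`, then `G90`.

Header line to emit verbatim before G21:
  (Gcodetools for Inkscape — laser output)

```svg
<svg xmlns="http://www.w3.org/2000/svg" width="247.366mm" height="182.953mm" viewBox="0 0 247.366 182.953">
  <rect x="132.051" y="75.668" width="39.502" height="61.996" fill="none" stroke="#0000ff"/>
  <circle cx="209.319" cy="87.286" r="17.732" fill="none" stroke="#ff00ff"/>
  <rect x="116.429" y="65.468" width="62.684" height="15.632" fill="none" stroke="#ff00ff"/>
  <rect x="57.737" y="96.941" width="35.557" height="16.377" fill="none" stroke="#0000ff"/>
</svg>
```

1 u = 1 mm; y_m = 182.953 − y.

[1] `<rect>` rectangle, #0000ff→cut S894 F1101: (132.051,107.285) → (171.553,107.285) → (171.553,45.289) → (132.051,45.289) → (132.051,107.285) (closed)

[2] `<circle>` circle, #ff00ff→score S587 F1806: (227.051,95.667) → (221.857,108.205) → (209.319,113.399) → (196.781,108.205) → (191.587,95.667) → (196.781,83.129) → (209.319,77.935) → (221.857,83.129) → (227.051,95.667) (closed)

[3] `<rect>` rectangle, #ff00ff→score S587 F1806: (116.429,117.485) → (179.113,117.485) → (179.113,101.853) → (116.429,101.853) → (116.429,117.485) (closed)

[4] `<rect>` rectangle, #0000ff→cut S894 F1101: (57.737,86.012) → (93.294,86.012) → (93.294,69.635) → (57.737,69.635) → (57.737,86.012) (closed)

(Gcodetools for Inkscape — laser output)
G21
G90
G0 X132.051 Y107.285
M4 S894
G1 X171.553 Y107.285 F1101
G1 X171.553 Y45.289
G1 X132.051 Y45.289
G1 X132.051 Y107.285
G0 X227.051 Y95.667
M4 S587
G1 X221.857 Y108.205 F1806
G1 X209.319 Y113.399
G1 X196.781 Y108.205
G1 X191.587 Y95.667
G1 X196.781 Y83.129
G1 X209.319 Y77.935
G1 X221.857 Y83.129
G1 X227.051 Y95.667
G0 X116.429 Y117.485
M4 S587
G1 X179.113 Y117.485 F1806
G1 X179.113 Y101.853
G1 X116.429 Y101.853
G1 X116.429 Y117.485
G0 X57.737 Y86.012
M4 S894
G1 X93.294 Y86.012 F1101
G1 X93.294 Y69.635
G1 X57.737 Y69.635
G1 X57.737 Y86.012
M5
G0 X0.000 Y0.000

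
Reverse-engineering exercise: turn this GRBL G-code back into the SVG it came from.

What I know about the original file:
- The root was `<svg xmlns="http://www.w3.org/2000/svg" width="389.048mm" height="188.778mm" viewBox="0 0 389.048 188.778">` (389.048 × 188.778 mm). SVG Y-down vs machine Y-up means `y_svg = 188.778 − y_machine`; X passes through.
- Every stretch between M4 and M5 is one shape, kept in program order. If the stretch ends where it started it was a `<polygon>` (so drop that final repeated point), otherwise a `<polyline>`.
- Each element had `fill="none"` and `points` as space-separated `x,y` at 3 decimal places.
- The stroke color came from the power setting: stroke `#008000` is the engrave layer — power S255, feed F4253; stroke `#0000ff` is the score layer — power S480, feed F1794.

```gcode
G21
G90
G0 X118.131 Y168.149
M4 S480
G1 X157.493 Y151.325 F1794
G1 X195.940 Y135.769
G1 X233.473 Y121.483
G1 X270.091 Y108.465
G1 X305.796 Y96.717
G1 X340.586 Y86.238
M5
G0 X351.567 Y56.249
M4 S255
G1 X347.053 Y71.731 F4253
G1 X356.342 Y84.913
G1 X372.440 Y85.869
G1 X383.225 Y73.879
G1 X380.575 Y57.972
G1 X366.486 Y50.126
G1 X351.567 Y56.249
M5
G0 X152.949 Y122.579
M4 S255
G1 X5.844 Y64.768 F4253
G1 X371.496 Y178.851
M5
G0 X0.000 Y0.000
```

<svg xmlns="http://www.w3.org/2000/svg" width="389.048mm" height="188.778mm" viewBox="0 0 389.048 188.778">
  <polyline points="118.131,20.629 157.493,37.453 195.940,53.009 233.473,67.295 270.091,80.313 305.796,92.061 340.586,102.540" fill="none" stroke="#0000ff"/>
  <polygon points="351.567,132.529 347.053,117.047 356.342,103.865 372.440,102.909 383.225,114.899 380.575,130.806 366.486,138.652" fill="none" stroke="#008000"/>
  <polyline points="152.949,66.199 5.844,124.010 371.496,9.927" fill="none" stroke="#008000"/>
</svg>

Machine Y-up, SVG Y-down with viewBox height 188.778, so y_svg = 188.778 − y_machine; X carries over.

Run 1: S480 ⇒ score layer `#0000ff`. The run is open, so emit a `<polyline>` with points (Y-flipped): 118.131,20.629 157.493,37.453 195.940,53.009 233.473,67.295 270.091,80.313 305.796,92.061 340.586,102.540.

Run 2: the run's S255 means `#008000` (engrave). The run returns to its start, so emit a `<polygon>` with points (Y-flipped): 351.567,132.529 347.053,117.047 356.342,103.865 372.440,102.909 383.225,114.899 380.575,130.806 366.486,138.652.

Run 3: power S255 maps to stroke `#008000` (engrave). The run is open, so emit a `<polyline>` with points (Y-flipped): 152.949,66.199 5.844,124.010 371.496,9.927.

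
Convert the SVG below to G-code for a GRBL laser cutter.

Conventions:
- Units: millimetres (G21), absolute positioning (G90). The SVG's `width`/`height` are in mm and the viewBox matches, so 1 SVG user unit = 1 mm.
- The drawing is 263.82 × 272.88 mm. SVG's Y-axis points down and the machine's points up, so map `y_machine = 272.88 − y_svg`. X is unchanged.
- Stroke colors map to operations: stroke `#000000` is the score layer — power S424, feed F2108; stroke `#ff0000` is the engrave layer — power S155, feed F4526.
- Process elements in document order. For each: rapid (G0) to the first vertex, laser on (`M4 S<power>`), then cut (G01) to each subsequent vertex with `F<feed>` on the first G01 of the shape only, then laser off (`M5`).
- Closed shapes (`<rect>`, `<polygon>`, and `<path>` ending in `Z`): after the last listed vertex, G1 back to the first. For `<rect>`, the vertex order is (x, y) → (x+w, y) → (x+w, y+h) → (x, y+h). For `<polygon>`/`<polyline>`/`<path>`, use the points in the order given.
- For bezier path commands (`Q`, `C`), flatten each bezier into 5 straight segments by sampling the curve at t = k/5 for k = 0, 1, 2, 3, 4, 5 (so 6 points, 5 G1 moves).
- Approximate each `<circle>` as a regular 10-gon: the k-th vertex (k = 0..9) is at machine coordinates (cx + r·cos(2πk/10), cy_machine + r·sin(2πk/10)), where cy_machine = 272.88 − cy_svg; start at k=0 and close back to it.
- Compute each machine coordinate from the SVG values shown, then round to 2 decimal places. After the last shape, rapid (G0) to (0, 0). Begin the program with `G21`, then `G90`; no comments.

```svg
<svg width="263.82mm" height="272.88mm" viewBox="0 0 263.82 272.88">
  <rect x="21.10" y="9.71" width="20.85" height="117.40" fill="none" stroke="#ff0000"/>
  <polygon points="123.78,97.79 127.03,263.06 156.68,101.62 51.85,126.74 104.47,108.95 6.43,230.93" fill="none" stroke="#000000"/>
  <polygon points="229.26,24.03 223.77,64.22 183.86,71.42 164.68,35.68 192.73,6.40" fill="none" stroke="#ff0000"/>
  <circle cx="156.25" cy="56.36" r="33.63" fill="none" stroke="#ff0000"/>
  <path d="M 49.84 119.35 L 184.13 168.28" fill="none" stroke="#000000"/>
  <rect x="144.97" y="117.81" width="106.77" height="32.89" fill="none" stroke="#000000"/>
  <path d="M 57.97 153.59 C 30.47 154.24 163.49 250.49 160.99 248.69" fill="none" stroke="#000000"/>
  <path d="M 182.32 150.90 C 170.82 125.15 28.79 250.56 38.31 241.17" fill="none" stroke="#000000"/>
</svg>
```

G21
G90
G0 X21.10 Y263.17
M4 S155
G01 X41.95 Y263.17 F4526
G01 X41.95 Y145.77
G01 X21.10 Y145.77
G01 X21.10 Y263.17
M5
G0 X123.78 Y175.09
M4 S424
G01 X127.03 Y9.82 F2108
G01 X156.68 Y171.26
G01 X51.85 Y146.14
G01 X104.47 Y163.93
G01 X6.43 Y41.95
G01 X123.78 Y175.09
M5
G0 X229.26 Y248.85
M4 S155
G01 X223.77 Y208.66 F4526
G01 X183.86 Y201.46
G01 X164.68 Y237.20
G01 X192.73 Y266.48
G01 X229.26 Y248.85
M5
G0 X189.88 Y216.52
M4 S155
G01 X183.46 Y236.29 F4526
G01 X166.64 Y248.50
G01 X145.86 Y248.50
G01 X129.04 Y236.29
G01 X122.62 Y216.52
G01 X129.04 Y196.75
G01 X145.86 Y184.54
G01 X166.64 Y184.54
G01 X183.46 Y196.75
G01 X189.88 Y216.52
M5
G0 X49.84 Y153.53
M4 S424
G01 X184.13 Y104.60 F2108
M5
G0 X144.97 Y155.07
M4 S424
G01 X251.74 Y155.07 F2108
G01 X251.74 Y122.18
G01 X144.97 Y122.18
G01 X144.97 Y155.07
M5
G0 X57.97 Y119.29
M4 S424
G01 X58.36 Y108.98 F2108
G01 X83.07 Y85.02
G01 X117.89 Y56.70
G01 X148.60 Y33.33
G01 X160.99 Y24.19
M5
G0 X182.32 Y121.98
M4 S424
G01 X162.01 Y121.58 F2108
G01 X123.92 Y98.62
G01 X81.58 Y66.84
G01 X48.53 Y39.96
G01 X38.31 Y31.71
M5
G0 X0.00 Y0.00

viewBox `0 0 263.82 272.88` with mm width/height → 1 unit = 1 mm. Flip: y_m = 272.88 − y_svg.

**Shape 1** — `<rect>` rectangle, stroke `#ff0000` → engrave (S155, F4526). Machine vertices: (21.10,263.17) → (41.95,263.17) → (41.95,145.77) → (21.10,145.77) → (21.10,263.17). Closed: final G1 returns to the first vertex.

**Shape 2** — `<polygon>` closed polygon, stroke `#000000` → score (S424, F2108). Machine vertices: (123.78,175.09) → (127.03,9.82) → (156.68,171.26) → (51.85,146.14) → (104.47,163.93) → (6.43,41.95) → (123.78,175.09). Closed: final G1 returns to the first vertex.

**Shape 3** — `<polygon>` regular polygon, stroke `#ff0000` → engrave (S155, F4526). Machine vertices: (229.26,248.85) → (223.77,208.66) → (183.86,201.46) → (164.68,237.20) → (192.73,266.48) → (229.26,248.85). Closed: final G1 returns to the first vertex.

**Shape 4** — `<circle>` circle, stroke `#ff0000` → engrave (S155, F4526). Machine vertices: (189.88,216.52) → (183.46,236.29) → (166.64,248.50) → (145.86,248.50) → (129.04,236.29) → (122.62,216.52) → (129.04,196.75) → (145.86,184.54) → (166.64,184.54) → (183.46,196.75) → (189.88,216.52). Closed: final G1 returns to the first vertex.

**Shape 5** — `<path>` line segment, stroke `#000000` → score (S424, F2108). Machine vertices: (49.84,153.53) → (184.13,104.60). Open path.

**Shape 6** — `<rect>` rectangle, stroke `#000000` → score (S424, F2108). Machine vertices: (144.97,155.07) → (251.74,155.07) → (251.74,122.18) → (144.97,122.18) → (144.97,155.07). Closed: final G1 returns to the first vertex.

**Shape 7** — `<path>` cubic bezier, stroke `#000000` → score (S424, F2108). Control points (SVG): P0=(57.97,153.59), P1=(30.47,154.24), P2=(163.49,250.49), P3=(160.99,248.69); sampled at t=k/5. Machine vertices: (57.97,119.29) → (58.36,108.98) → (83.07,85.02) → (117.89,56.70) → (148.60,33.33) → (160.99,24.19). Open path.

**Shape 8** — `<path>` cubic bezier, stroke `#000000` → score (S424, F2108). Control points (SVG): P0=(182.32,150.90), P1=(170.82,125.15), P2=(28.79,250.56), P3=(38.31,241.17); sampled at t=k/5. Machine vertices: (182.32,121.98) → (162.01,121.58) → (123.92,98.62) → (81.58,66.84) → (48.53,39.96) → (38.31,31.71). Open path.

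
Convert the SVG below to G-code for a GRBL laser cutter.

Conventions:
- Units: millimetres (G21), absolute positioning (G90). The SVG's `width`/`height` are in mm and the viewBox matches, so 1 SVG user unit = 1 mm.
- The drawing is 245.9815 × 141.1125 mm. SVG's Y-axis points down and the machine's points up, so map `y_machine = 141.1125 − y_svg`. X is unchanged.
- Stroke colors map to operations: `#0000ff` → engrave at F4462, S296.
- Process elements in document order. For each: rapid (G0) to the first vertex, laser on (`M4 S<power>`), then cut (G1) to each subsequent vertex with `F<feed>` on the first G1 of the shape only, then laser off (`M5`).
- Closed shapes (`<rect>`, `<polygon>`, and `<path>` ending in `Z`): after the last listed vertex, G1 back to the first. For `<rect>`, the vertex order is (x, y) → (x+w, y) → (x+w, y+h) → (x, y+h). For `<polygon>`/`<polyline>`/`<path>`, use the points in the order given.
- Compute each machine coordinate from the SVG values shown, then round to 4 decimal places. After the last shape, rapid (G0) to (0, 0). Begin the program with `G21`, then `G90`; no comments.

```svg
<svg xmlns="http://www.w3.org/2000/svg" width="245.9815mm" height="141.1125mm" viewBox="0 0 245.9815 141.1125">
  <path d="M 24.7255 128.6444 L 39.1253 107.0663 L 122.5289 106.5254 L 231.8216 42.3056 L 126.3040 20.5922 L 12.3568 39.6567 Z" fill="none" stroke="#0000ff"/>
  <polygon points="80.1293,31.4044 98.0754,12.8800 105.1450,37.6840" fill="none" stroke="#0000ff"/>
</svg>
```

1 u = 1 mm; y_m = 141.1125 − y.

[1] `<path>` closed polygon, #0000ff→engrave S296 F4462: (24.7255,12.4681) → (39.1253,34.0462) → (122.5289,34.5871) → (231.8216,98.8069) → (126.3040,120.5203) → (12.3568,101.4558) → (24.7255,12.4681) (closed)

[2] `<polygon>` regular polygon, #0000ff→engrave S296 F4462: (80.1293,109.7081) → (98.0754,128.2325) → (105.1450,103.4285) → (80.1293,109.7081) (closed)

G21
G90
G0 X24.7255 Y12.4681
M4 S296
G1 X39.1253 Y34.0462 F4462
G1 X122.5289 Y34.5871
G1 X231.8216 Y98.8069
G1 X126.3040 Y120.5203
G1 X12.3568 Y101.4558
G1 X24.7255 Y12.4681
M5
G0 X80.1293 Y109.7081
M4 S296
G1 X98.0754 Y128.2325 F4462
G1 X105.1450 Y103.4285
G1 X80.1293 Y109.7081
M5
G0 X0.0000 Y0.0000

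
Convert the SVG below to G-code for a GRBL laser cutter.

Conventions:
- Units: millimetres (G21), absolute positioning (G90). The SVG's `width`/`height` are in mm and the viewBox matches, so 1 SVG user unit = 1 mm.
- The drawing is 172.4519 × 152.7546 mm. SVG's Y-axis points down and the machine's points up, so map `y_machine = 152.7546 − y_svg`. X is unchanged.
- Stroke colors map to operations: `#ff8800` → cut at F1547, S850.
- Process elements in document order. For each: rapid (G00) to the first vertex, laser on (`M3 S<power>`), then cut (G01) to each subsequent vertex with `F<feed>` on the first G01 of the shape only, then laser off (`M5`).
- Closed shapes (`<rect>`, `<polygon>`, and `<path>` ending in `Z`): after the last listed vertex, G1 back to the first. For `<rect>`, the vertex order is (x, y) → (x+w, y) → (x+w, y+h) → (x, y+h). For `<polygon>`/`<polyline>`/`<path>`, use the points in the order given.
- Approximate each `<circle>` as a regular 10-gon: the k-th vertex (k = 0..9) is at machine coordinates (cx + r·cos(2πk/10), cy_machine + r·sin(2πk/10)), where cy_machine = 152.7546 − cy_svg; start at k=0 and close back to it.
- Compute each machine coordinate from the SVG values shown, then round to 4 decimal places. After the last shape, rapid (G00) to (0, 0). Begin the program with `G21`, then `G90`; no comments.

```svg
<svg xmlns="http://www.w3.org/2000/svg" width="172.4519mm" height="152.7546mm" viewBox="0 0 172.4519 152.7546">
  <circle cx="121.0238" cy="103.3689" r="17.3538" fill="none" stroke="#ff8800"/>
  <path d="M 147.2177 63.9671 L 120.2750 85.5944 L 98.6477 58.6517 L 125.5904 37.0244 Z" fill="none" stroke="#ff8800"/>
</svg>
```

1 u = 1 mm; y_m = 152.7546 − y.

[1] `<circle>` circle, #ff8800→cut S850 F1547: (138.3776,49.3857) → (135.0633,59.5860) → (126.3864,65.8901) → (115.6612,65.8901) → (106.9843,59.5860) → (103.6700,49.3857) → (106.9843,39.1854) → (115.6612,32.8813) → (126.3864,32.8813) → (135.0633,39.1854) → (138.3776,49.3857) (closed)

[2] `<path>` regular polygon, #ff8800→cut S850 F1547: (147.2177,88.7875) → (120.2750,67.1602) → (98.6477,94.1029) → (125.5904,115.7302) → (147.2177,88.7875) (closed)

G21
G90
G00 X138.3776 Y49.3857
M3 S850
G01 X135.0633 Y59.5860 F1547
G01 X126.3864 Y65.8901
G01 X115.6612 Y65.8901
G01 X106.9843 Y59.5860
G01 X103.6700 Y49.3857
G01 X106.9843 Y39.1854
G01 X115.6612 Y32.8813
G01 X126.3864 Y32.8813
G01 X135.0633 Y39.1854
G01 X138.3776 Y49.3857
M5
G00 X147.2177 Y88.7875
M3 S850
G01 X120.2750 Y67.1602 F1547
G01 X98.6477 Y94.1029
G01 X125.5904 Y115.7302
G01 X147.2177 Y88.7875
M5
G00 X0.0000 Y0.0000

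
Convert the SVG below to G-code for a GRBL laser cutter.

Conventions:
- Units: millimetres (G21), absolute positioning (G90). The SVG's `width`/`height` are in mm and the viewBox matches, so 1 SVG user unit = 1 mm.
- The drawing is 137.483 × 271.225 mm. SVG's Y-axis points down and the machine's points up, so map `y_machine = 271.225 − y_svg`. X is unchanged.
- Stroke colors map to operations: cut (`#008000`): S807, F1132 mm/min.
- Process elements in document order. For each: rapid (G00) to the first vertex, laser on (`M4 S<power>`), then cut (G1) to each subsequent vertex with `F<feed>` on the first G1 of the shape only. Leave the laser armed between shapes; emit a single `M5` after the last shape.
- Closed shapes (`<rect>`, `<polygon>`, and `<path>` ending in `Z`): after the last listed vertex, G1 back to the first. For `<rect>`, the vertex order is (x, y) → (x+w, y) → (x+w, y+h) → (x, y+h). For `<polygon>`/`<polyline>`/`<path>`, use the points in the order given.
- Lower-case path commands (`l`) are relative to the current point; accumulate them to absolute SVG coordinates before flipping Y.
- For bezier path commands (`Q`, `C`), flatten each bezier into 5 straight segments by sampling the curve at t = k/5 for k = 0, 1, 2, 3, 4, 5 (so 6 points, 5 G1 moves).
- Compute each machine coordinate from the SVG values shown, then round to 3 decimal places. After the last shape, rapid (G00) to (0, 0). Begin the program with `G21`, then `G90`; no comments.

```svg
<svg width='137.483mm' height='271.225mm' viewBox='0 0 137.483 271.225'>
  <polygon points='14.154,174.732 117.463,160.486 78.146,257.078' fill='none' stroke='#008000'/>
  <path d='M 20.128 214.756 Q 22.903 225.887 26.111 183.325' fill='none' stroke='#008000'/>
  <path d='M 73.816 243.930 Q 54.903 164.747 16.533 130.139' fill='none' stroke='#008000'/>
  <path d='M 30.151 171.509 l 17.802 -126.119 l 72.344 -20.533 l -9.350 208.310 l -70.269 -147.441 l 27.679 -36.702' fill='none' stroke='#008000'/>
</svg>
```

G21
G90
G00 X14.154 Y96.493
M4 S807
G1 X117.463 Y110.739 F1132
G1 X78.146 Y14.147
G1 X14.154 Y96.493
G00 X20.128 Y56.469
M4 S807
G1 X21.255 Y54.164 F1132
G1 X22.417 Y56.155
G1 X23.614 Y62.441
G1 X24.845 Y73.023
G1 X26.111 Y87.900
G00 X73.816 Y27.295
M4 S807
G1 X65.473 Y57.185 F1132
G1 X55.572 Y83.509
G1 X44.116 Y106.268
G1 X31.103 Y125.460
G1 X16.533 Y141.086
G00 X30.151 Y99.716
M4 S807
G1 X47.953 Y225.835 F1132
G1 X120.297 Y246.368
G1 X110.947 Y38.058
G1 X40.678 Y185.499
G1 X68.357 Y222.201
M5
G00 X0.000 Y0.000

viewBox `0 0 137.483 271.225` with mm width/height → 1 unit = 1 mm. Flip: y_m = 271.225 − y_svg.

**Shape 1** — `<polygon>` regular polygon, stroke `#008000` → cut (S807, F1132). Machine vertices: (14.154,96.493) → (117.463,110.739) → (78.146,14.147) → (14.154,96.493). Closed: final G1 returns to the first vertex.

**Shape 2** — `<path>` quadratic bezier, stroke `#008000` → cut (S807, F1132). Control points (SVG): P0=(20.128,214.756), P1=(22.903,225.887), P2=(26.111,183.325); sampled at t=k/5. Machine vertices: (20.128,56.469) → (21.255,54.164) → (22.417,56.155) → (23.614,62.441) → (24.845,73.023) → (26.111,87.900). Open path.

**Shape 3** — `<path>` quadratic bezier, stroke `#008000` → cut (S807, F1132). Control points (SVG): P0=(73.816,243.930), P1=(54.903,164.747), P2=(16.533,130.139); sampled at t=k/5. Machine vertices: (73.816,27.295) → (65.473,57.185) → (55.572,83.509) → (44.116,106.268) → (31.103,125.460) → (16.533,141.086). Open path.

**Shape 4** — `<path>` open polyline, stroke `#008000` → cut (S807, F1132). Machine vertices: (30.151,99.716) → (47.953,225.835) → (120.297,246.368) → (110.947,38.058) → (40.678,185.499) → (68.357,222.201). Open path.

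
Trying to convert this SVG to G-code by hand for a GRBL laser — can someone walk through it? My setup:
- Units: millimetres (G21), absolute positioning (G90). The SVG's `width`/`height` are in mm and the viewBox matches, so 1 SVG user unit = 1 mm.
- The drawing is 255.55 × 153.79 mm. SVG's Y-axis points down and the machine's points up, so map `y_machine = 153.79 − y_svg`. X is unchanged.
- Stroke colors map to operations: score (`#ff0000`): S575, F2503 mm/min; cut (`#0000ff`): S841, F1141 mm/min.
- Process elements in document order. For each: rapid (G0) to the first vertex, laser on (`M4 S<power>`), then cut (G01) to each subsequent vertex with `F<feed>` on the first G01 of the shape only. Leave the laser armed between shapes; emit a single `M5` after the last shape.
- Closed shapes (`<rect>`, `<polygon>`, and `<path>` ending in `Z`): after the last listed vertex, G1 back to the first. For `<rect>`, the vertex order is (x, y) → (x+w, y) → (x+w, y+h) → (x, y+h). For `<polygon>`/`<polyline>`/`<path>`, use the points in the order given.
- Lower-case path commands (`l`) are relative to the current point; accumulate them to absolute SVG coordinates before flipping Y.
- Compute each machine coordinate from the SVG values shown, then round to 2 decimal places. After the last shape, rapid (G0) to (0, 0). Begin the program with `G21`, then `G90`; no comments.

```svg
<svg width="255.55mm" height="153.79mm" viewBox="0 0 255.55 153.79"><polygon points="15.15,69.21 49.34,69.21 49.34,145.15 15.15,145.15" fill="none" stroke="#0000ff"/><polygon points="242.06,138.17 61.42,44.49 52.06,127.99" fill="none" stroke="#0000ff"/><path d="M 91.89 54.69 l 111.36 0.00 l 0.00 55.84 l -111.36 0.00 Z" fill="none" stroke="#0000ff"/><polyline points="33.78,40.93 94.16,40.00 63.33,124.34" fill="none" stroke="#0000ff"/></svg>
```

G21
G90
G0 X15.15 Y84.58
M4 S841
G01 X49.34 Y84.58 F1141
G01 X49.34 Y8.64
G01 X15.15 Y8.64
G01 X15.15 Y84.58
G0 X242.06 Y15.62
M4 S841
G01 X61.42 Y109.30 F1141
G01 X52.06 Y25.80
G01 X242.06 Y15.62
G0 X91.89 Y99.10
M4 S841
G01 X203.25 Y99.10 F1141
G01 X203.25 Y43.26
G01 X91.89 Y43.26
G01 X91.89 Y99.10
G0 X33.78 Y112.86
M4 S841
G01 X94.16 Y113.79 F1141
G01 X63.33 Y29.45
M5
G0 X0.00 Y0.00

Since the viewBox matches the mm dimensions, user units are millimetres directly. The only transform is the Y-flip y_m = 153.79 − y_svg.

Shape 1 is a rectangle drawn with `<polygon>`. Its stroke #0000ff means cut at S841, F1141. After flipping Y the toolpath is (15.15,84.58) → (49.34,84.58) → (49.34,8.64) → (15.15,8.64) → (15.15,84.58), returning to the start.

Shape 2 is a closed polygon drawn with `<polygon>`. Its stroke #0000ff means cut at S841, F1141. After flipping Y the toolpath is (242.06,15.62) → (61.42,109.30) → (52.06,25.80) → (242.06,15.62), returning to the start.

Shape 3 is a rectangle drawn with `<path>`. Its stroke #0000ff means cut at S841, F1141. After flipping Y the toolpath is (91.89,99.10) → (203.25,99.10) → (203.25,43.26) → (91.89,43.26) → (91.89,99.10), returning to the start.

Shape 4 is a open polyline drawn with `<polyline>`. Its stroke #0000ff means cut at S841, F1141. After flipping Y the toolpath is (33.78,112.86) → (94.16,113.79) → (63.33,29.45).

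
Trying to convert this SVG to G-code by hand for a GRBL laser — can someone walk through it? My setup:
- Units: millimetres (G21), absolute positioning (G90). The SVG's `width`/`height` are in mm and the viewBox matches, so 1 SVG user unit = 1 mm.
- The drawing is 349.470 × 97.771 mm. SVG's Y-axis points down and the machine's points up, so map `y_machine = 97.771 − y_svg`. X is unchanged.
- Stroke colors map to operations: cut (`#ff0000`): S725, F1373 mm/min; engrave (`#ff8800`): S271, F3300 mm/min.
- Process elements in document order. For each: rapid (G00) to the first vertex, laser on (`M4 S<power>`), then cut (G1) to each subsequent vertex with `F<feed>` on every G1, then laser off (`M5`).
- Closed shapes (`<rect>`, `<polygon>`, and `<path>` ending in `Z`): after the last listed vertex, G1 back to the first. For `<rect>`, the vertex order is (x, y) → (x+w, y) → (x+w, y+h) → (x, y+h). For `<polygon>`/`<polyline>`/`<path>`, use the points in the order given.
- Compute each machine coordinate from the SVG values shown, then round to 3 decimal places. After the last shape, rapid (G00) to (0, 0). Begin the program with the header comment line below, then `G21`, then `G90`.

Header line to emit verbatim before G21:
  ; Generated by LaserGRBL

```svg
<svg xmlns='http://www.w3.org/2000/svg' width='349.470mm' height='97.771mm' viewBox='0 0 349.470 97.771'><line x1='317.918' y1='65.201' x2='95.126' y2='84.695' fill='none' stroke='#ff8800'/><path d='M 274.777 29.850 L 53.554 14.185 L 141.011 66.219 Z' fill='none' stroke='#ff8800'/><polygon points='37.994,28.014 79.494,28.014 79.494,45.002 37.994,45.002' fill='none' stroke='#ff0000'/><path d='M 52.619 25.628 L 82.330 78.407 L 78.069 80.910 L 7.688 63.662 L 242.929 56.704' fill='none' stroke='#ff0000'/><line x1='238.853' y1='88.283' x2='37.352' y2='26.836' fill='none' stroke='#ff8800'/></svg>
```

; Generated by LaserGRBL
G21
G90
G00 X317.918 Y32.570
M4 S271
G1 X95.126 Y13.076 F3300
M5
G00 X274.777 Y67.921
M4 S271
G1 X53.554 Y83.586 F3300
G1 X141.011 Y31.552 F3300
G1 X274.777 Y67.921 F3300
M5
G00 X37.994 Y69.757
M4 S725
G1 X79.494 Y69.757 F1373
G1 X79.494 Y52.769 F1373
G1 X37.994 Y52.769 F1373
G1 X37.994 Y69.757 F1373
M5
G00 X52.619 Y72.143
M4 S725
G1 X82.330 Y19.364 F1373
G1 X78.069 Y16.861 F1373
G1 X7.688 Y34.109 F1373
G1 X242.929 Y41.067 F1373
M5
G00 X238.853 Y9.488
M4 S271
G1 X37.352 Y70.935 F3300
M5
G00 X0.000 Y0.000

1 u = 1 mm; y_m = 97.771 − y.

[1] `<line>` line segment, #ff8800→engrave S271 F3300: (317.918,32.570) → (95.126,13.076)

[2] `<path>` closed polygon, #ff8800→engrave S271 F3300: (274.777,67.921) → (53.554,83.586) → (141.011,31.552) → (274.777,67.921) (closed)

[3] `<polygon>` rectangle, #ff0000→cut S725 F1373: (37.994,69.757) → (79.494,69.757) → (79.494,52.769) → (37.994,52.769) → (37.994,69.757) (closed)

[4] `<path>` open polyline, #ff0000→cut S725 F1373: (52.619,72.143) → (82.330,19.364) → (78.069,16.861) → (7.688,34.109) → (242.929,41.067)

[5] `<line>` line segment, #ff8800→engrave S271 F3300: (238.853,9.488) → (37.352,70.935)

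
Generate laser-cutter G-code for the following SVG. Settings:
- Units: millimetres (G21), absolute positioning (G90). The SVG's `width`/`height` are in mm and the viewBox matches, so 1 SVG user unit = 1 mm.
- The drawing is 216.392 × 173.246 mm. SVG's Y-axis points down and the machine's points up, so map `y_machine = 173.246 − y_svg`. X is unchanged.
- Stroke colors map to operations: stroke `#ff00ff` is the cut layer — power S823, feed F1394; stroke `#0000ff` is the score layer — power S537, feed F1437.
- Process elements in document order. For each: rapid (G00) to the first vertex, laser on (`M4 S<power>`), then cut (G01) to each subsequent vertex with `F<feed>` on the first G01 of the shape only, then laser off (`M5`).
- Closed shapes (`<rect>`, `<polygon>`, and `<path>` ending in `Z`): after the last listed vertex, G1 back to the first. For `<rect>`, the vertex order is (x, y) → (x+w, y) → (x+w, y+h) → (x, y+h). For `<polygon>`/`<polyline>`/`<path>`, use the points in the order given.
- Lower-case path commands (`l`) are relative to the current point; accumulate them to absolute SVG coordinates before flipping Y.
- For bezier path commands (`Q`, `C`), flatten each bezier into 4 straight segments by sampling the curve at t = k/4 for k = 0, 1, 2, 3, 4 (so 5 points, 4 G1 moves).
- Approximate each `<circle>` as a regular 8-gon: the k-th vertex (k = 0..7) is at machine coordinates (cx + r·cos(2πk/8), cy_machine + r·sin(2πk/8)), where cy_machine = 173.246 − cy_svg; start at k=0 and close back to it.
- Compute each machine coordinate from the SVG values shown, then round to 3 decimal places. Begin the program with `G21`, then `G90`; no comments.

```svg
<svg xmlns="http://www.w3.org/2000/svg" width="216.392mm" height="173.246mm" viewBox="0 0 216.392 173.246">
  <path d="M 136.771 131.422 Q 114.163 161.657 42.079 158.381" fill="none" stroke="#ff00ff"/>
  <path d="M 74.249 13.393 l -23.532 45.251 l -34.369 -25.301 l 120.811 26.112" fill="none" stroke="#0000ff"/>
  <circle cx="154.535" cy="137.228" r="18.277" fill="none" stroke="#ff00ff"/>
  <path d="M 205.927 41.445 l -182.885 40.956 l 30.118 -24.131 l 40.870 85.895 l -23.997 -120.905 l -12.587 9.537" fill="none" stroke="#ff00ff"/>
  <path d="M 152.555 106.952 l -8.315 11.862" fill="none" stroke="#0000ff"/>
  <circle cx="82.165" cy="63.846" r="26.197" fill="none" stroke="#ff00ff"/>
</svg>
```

G21
G90
G00 X136.771 Y41.824
M4 S823
G01 X122.375 Y28.801 F1394
G01 X101.794 Y19.967
G01 X75.029 Y15.321
G01 X42.079 Y14.865
M5
G00 X74.249 Y159.853
M4 S537
G01 X50.717 Y114.602 F1437
G01 X16.348 Y139.903
G01 X137.159 Y113.791
M5
G00 X172.812 Y36.018
M4 S823
G01 X167.459 Y48.942 F1394
G01 X154.535 Y54.295
G01 X141.611 Y48.942
G01 X136.258 Y36.018
G01 X141.611 Y23.094
G01 X154.535 Y17.741
G01 X167.459 Y23.094
G01 X172.812 Y36.018
M5
G00 X205.927 Y131.801
M4 S823
G01 X23.042 Y90.845 F1394
G01 X53.160 Y114.976
G01 X94.030 Y29.081
G01 X70.033 Y149.986
G01 X57.446 Y140.449
M5
G00 X152.555 Y66.294
M4 S537
G01 X144.240 Y54.432 F1437
M5
G00 X108.362 Y109.400
M4 S823
G01 X100.689 Y127.924 F1394
G01 X82.165 Y135.597
G01 X63.641 Y127.924
G01 X55.968 Y109.400
G01 X63.641 Y90.876
G01 X82.165 Y83.203
G01 X100.689 Y90.876
G01 X108.362 Y109.400
M5

1 u = 1 mm; y_m = 173.246 − y.

[1] `<path>` quadratic bezier, #ff00ff→cut S823 F1394: (136.771,41.824) → (122.375,28.801) → (101.794,19.967) → (75.029,15.321) → (42.079,14.865)

[2] `<path>` open polyline, #0000ff→score S537 F1437: (74.249,159.853) → (50.717,114.602) → (16.348,139.903) → (137.159,113.791)

[3] `<circle>` circle, #ff00ff→cut S823 F1394: (172.812,36.018) → (167.459,48.942) → (154.535,54.295) → (141.611,48.942) → (136.258,36.018) → (141.611,23.094) → (154.535,17.741) → (167.459,23.094) → (172.812,36.018) (closed)

[4] `<path>` open polyline, #ff00ff→cut S823 F1394: (205.927,131.801) → (23.042,90.845) → (53.160,114.976) → (94.030,29.081) → (70.033,149.986) → (57.446,140.449)

[5] `<path>` line segment, #0000ff→score S537 F1437: (152.555,66.294) → (144.240,54.432)

[6] `<circle>` circle, #ff00ff→cut S823 F1394: (108.362,109.400) → (100.689,127.924) → (82.165,135.597) → (63.641,127.924) → (55.968,109.400) → (63.641,90.876) → (82.165,83.203) → (100.689,90.876) → (108.362,109.400) (closed)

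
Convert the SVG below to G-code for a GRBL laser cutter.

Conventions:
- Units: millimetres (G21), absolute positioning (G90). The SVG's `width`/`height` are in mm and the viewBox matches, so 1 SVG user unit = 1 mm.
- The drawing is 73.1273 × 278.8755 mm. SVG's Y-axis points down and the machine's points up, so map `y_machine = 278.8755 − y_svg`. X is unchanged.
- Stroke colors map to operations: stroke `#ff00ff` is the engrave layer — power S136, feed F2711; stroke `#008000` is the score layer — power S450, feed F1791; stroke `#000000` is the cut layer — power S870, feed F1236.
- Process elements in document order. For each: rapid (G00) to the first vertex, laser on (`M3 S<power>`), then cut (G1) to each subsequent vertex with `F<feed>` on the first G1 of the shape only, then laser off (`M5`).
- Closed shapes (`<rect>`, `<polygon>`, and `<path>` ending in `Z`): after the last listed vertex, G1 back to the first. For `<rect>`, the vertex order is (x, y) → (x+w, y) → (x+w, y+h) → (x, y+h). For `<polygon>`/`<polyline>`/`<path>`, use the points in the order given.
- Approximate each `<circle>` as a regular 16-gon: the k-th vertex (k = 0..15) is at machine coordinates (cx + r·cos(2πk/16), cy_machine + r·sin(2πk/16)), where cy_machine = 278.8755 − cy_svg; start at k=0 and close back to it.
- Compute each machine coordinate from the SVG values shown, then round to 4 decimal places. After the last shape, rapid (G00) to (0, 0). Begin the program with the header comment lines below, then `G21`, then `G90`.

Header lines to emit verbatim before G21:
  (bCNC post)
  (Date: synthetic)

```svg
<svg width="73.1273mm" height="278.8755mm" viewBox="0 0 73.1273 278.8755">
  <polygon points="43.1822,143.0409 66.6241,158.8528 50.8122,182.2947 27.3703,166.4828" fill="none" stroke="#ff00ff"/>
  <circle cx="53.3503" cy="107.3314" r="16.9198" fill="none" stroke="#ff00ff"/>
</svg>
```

viewBox `0 0 73.1273 278.8755` with mm width/height → 1 unit = 1 mm. Flip: y_m = 278.8755 − y_svg.

**Shape 1** — `<polygon>` regular polygon, stroke `#ff00ff` → engrave (S136, F2711). Machine vertices: (43.1822,135.8346) → (66.6241,120.0227) → (50.8122,96.5808) → (27.3703,112.3927) → (43.1822,135.8346). Closed: final G1 returns to the first vertex.

**Shape 2** — `<circle>` circle, stroke `#ff00ff` → engrave (S136, F2711). Machine vertices: (70.2701,171.5441) → (68.9822,178.0190) → (65.3144,183.5082) → (59.8252,187.1760) → (53.3503,188.4639) → (46.8754,187.1760) → (41.3862,183.5082) → (37.7184,178.0190) → (36.4305,171.5441) → (37.7184,165.0692) → (41.3862,159.5800) → (46.8754,155.9122) → (53.3503,154.6243) → (59.8252,155.9122) → (65.3144,159.5800) → (68.9822,165.0692) → (70.2701,171.5441). Closed: final G1 returns to the first vertex.

(bCNC post)
(Date: synthetic)
G21
G90
G00 X43.1822 Y135.8346
M3 S136
G1 X66.6241 Y120.0227 F2711
G1 X50.8122 Y96.5808
G1 X27.3703 Y112.3927
G1 X43.1822 Y135.8346
M5
G00 X70.2701 Y171.5441
M3 S136
G1 X68.9822 Y178.0190 F2711
G1 X65.3144 Y183.5082
G1 X59.8252 Y187.1760
G1 X53.3503 Y188.4639
G1 X46.8754 Y187.1760
G1 X41.3862 Y183.5082
G1 X37.7184 Y178.0190
G1 X36.4305 Y171.5441
G1 X37.7184 Y165.0692
G1 X41.3862 Y159.5800
G1 X46.8754 Y155.9122
G1 X53.3503 Y154.6243
G1 X59.8252 Y155.9122
G1 X65.3144 Y159.5800
G1 X68.9822 Y165.0692
G1 X70.2701 Y171.5441
M5
G00 X0.0000 Y0.0000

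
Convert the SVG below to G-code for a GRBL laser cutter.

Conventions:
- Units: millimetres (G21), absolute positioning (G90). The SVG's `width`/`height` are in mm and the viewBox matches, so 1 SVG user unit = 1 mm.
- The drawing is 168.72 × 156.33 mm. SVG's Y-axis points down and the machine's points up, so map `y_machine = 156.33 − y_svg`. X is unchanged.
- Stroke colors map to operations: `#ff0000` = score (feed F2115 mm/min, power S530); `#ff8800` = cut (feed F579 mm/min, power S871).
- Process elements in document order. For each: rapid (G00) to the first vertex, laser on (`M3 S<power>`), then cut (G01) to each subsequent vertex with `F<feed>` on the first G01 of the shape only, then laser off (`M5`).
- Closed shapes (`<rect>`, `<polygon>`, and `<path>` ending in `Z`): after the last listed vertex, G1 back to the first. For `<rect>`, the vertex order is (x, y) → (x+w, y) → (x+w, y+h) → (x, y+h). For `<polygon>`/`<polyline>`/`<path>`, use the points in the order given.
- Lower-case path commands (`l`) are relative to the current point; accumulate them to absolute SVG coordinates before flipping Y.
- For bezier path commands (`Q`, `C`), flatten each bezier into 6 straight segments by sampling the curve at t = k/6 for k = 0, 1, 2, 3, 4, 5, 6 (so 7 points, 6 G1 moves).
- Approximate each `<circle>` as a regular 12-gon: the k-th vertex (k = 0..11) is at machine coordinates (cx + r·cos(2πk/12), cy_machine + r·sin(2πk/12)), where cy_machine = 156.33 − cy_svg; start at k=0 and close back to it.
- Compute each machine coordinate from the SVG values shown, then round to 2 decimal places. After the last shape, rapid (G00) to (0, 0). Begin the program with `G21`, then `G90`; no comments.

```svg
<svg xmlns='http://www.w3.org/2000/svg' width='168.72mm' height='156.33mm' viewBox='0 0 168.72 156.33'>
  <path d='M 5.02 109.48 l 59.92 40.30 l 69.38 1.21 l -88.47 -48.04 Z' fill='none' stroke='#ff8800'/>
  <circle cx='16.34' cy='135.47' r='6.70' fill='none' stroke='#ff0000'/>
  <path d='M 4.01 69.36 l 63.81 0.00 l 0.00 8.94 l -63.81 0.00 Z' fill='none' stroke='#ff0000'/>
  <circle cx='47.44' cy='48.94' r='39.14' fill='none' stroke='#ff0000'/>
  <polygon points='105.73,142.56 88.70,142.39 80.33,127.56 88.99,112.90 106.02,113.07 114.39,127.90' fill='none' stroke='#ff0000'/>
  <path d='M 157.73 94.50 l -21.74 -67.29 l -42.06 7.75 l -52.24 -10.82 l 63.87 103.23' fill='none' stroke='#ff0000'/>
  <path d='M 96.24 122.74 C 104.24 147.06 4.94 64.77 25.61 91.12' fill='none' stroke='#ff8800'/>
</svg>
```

viewBox `0 0 168.72 156.33` with mm width/height → 1 unit = 1 mm. Flip: y_m = 156.33 − y_svg.

**Shape 1** — `<path>` closed polygon, stroke `#ff8800` → cut (S871, F579). Machine vertices: (5.02,46.85) → (64.94,6.55) → (134.32,5.34) → (45.85,53.38) → (5.02,46.85). Closed: final G1 returns to the first vertex.

**Shape 2** — `<circle>` circle, stroke `#ff0000` → score (S530, F2115). Machine vertices: (23.04,20.86) → (22.14,24.21) → (19.69,26.66) → (16.34,27.56) → (12.99,26.66) → (10.54,24.21) → (9.64,20.86) → (10.54,17.51) → (12.99,15.06) → (16.34,14.16) → (19.69,15.06) → (22.14,17.51) → (23.04,20.86). Closed: final G1 returns to the first vertex.

**Shape 3** — `<path>` rectangle, stroke `#ff0000` → score (S530, F2115). Machine vertices: (4.01,86.97) → (67.82,86.97) → (67.82,78.03) → (4.01,78.03) → (4.01,86.97). Closed: final G1 returns to the first vertex.

**Shape 4** — `<circle>` circle, stroke `#ff0000` → score (S530, F2115). Machine vertices: (86.58,107.39) → (81.34,126.96) → (67.01,141.29) → (47.44,146.53) → (27.87,141.29) → (13.54,126.96) → (8.30,107.39) → (13.54,87.82) → (27.87,73.49) → (47.44,68.25) → (67.01,73.49) → (81.34,87.82) → (86.58,107.39). Closed: final G1 returns to the first vertex.

**Shape 5** — `<polygon>` regular polygon, stroke `#ff0000` → score (S530, F2115). Machine vertices: (105.73,13.77) → (88.70,13.94) → (80.33,28.77) → (88.99,43.43) → (106.02,43.26) → (114.39,28.43) → (105.73,13.77). Closed: final G1 returns to the first vertex.

**Shape 6** — `<path>` open polyline, stroke `#ff0000` → score (S530, F2115). Machine vertices: (157.73,61.83) → (135.99,129.12) → (93.93,121.37) → (41.69,132.19) → (105.56,28.96). Open path.

**Shape 7** — `<path>` cubic bezier, stroke `#ff8800` → cut (S871, F579). Control points (SVG): P0=(96.24,122.74), P1=(104.24,147.06), P2=(4.94,64.77), P3=(25.61,91.12); sampled at t=k/6. Machine vertices: (96.24,33.59) → (92.35,29.32) → (76.89,36.83) → (56.17,50.16) → (36.51,63.32) → (24.22,70.33) → (25.61,65.21). Open path.

G21
G90
G00 X5.02 Y46.85
M3 S871
G01 X64.94 Y6.55 F579
G01 X134.32 Y5.34
G01 X45.85 Y53.38
G01 X5.02 Y46.85
M5
G00 X23.04 Y20.86
M3 S530
G01 X22.14 Y24.21 F2115
G01 X19.69 Y26.66
G01 X16.34 Y27.56
G01 X12.99 Y26.66
G01 X10.54 Y24.21
G01 X9.64 Y20.86
G01 X10.54 Y17.51
G01 X12.99 Y15.06
G01 X16.34 Y14.16
G01 X19.69 Y15.06
G01 X22.14 Y17.51
G01 X23.04 Y20.86
M5
G00 X4.01 Y86.97
M3 S530
G01 X67.82 Y86.97 F2115
G01 X67.82 Y78.03
G01 X4.01 Y78.03
G01 X4.01 Y86.97
M5
G00 X86.58 Y107.39
M3 S530
G01 X81.34 Y126.96 F2115
G01 X67.01 Y141.29
G01 X47.44 Y146.53
G01 X27.87 Y141.29
G01 X13.54 Y126.96
G01 X8.30 Y107.39
G01 X13.54 Y87.82
G01 X27.87 Y73.49
G01 X47.44 Y68.25
G01 X67.01 Y73.49
G01 X81.34 Y87.82
G01 X86.58 Y107.39
M5
G00 X105.73 Y13.77
M3 S530
G01 X88.70 Y13.94 F2115
G01 X80.33 Y28.77
G01 X88.99 Y43.43
G01 X106.02 Y43.26
G01 X114.39 Y28.43
G01 X105.73 Y13.77
M5
G00 X157.73 Y61.83
M3 S530
G01 X135.99 Y129.12 F2115
G01 X93.93 Y121.37
G01 X41.69 Y132.19
G01 X105.56 Y28.96
M5
G00 X96.24 Y33.59
M3 S871
G01 X92.35 Y29.32 F579
G01 X76.89 Y36.83
G01 X56.17 Y50.16
G01 X36.51 Y63.32
G01 X24.22 Y70.33
G01 X25.61 Y65.21
M5
G00 X0.00 Y0.00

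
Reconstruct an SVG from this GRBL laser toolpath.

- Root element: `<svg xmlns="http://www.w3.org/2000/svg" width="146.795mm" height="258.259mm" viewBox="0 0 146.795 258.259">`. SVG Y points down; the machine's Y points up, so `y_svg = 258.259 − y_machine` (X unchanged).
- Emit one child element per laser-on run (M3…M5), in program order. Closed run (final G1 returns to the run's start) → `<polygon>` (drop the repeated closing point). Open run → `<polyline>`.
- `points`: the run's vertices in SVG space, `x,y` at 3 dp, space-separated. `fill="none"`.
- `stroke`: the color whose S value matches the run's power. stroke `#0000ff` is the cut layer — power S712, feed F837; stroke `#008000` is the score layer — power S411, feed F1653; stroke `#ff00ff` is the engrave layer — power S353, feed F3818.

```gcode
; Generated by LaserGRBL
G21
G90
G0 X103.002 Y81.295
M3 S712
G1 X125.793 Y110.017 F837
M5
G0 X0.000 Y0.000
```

<svg xmlns="http://www.w3.org/2000/svg" width="146.795mm" height="258.259mm" viewBox="0 0 146.795 258.259">
  <polyline points="103.002,176.964 125.793,148.242" fill="none" stroke="#0000ff"/>
</svg>

y_svg = 258.259 − y_m. Every run uses S712, so all elements get stroke `#0000ff` (cut).

[1] open run; points: 103.002,176.964 125.793,148.242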